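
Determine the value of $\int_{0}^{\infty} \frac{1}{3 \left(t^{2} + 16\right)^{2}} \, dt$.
$\frac{\pi}{768}$

Start from the standard arctangent integral
$$J(a) = \int_{0}^{\infty} \frac{1}{3 \left(a^{2} + t^{2}\right)} \, dt = \frac{\pi}{6 a}.$$

Differentiating under the integral sign with respect to $a$,
$$\frac{dJ}{da} = \int_{0}^{\infty} - \frac{2 a}{3 \left(a^{2} + t^{2}\right)^{2}} \, dt = - \frac{\pi}{6 a^{2}},$$
so $\int_{0}^{\infty} \frac{1}{3 \left(a^{2} + t^{2}\right)^{2}} \, dt = \frac{\pi}{12 a^{3}}$.

Setting $a = 4$:
$$I = \frac{\pi}{768}.$$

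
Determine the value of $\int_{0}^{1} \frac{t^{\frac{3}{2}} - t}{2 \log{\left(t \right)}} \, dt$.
$- \log{\left(2 \right)} + \frac{\log{\left(5 \right)}}{2}$

Replace the exponent $\frac{3}{2}$ by a parameter $a$: let $I(a) = \int_{0}^{1} \frac{- t + t^{a}}{2 \log{\left(t \right)}} \, dt$.

Since $\dfrac{\partial}{\partial a}\,t^{a} = t^{a} \ln t$, the $\ln t$ in the denominator cancels and
$$\frac{dI}{da} = \int_{0}^{1} \frac{1}{2} t^{a} \, dt = \frac{1}{2} \left[\frac{t^{a+1}}{a+1}\right]_0^1 = \frac{1}{2 \left(a + 1\right)}.$$

Integrating with respect to $a$ gives $I(a) = \frac{\log{\left(a + 1 \right)}}{2} - \frac{\log{\left(2 \right)}}{2} + C$.

At $a = 1$ the integrand is identically $0$, so $I(1) = 0$. The closed form gives $0$, hence $C = 0$.

Setting $a = \frac{3}{2}$:
$$I = - \log{\left(2 \right)} + \frac{\log{\left(5 \right)}}{2}.$$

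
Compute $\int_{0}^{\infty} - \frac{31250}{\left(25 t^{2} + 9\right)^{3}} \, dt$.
$- \frac{3125 \pi}{648}$

Start from the standard arctangent integral
$$J(a) = \int_{0}^{\infty} - \frac{2}{a^{2} + t^{2}} \, dt = - \frac{\pi}{a}.$$

Differentiating under the integral sign with respect to $a$,
$$\frac{dJ}{da} = \int_{0}^{\infty} \frac{4 a}{\left(a^{2} + t^{2}\right)^{2}} \, dt = \frac{\pi}{a^{2}},$$
so $\int_{0}^{\infty} - \frac{2}{\left(a^{2} + t^{2}\right)^{2}} \, dt = - \frac{\pi}{2 a^{3}}$.

Repeating — each differentiation of $1/(t^2+a^2)^j$ produces $-2ja/(t^2+a^2)^{j+1}$ — and dividing through by $-2ja$ at each step yields, after $2$ differentiations in total,
$$\int_{0}^{\infty} - \frac{2}{\left(a^{2} + t^{2}\right)^{3}} \, dt = - \frac{3 \pi}{8 a^{5}}.$$

Setting $a = \frac{3}{5}$:
$$I = - \frac{3125 \pi}{648}.$$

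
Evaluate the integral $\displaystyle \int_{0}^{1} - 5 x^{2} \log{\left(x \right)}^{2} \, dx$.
$- \frac{10}{27}$

Begin with the known integral
$$J(a) = \int_{0}^{1} - 5 x^{a} \, dx = - \frac{5}{a + 1}.$$

Differentiating under the integral sign brings down a factor of $\ln x$:
$$\frac{dJ}{da} = \int_{0}^{1} - 5 x^{a} \log{\left(x \right)} \, dx = \frac{5}{\left(a + 1\right)^{2}}.$$

Repeating twice in total — each differentiation brings down another $\ln x$ — gives
$$\frac{d^{2}J}{da^{2}} = \int_{0}^{1} - 5 x^{a} \log{\left(x \right)}^{2} \, dx = - \frac{10}{\left(a + 1\right)^{3}},$$
and the integrand here is exactly the target integrand, so $I = - \frac{10}{\left(a + 1\right)^{3}}$.

Setting $a = 2$:
$$I = - \frac{10}{27}.$$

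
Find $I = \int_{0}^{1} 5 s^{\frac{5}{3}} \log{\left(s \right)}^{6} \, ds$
$\frac{492075}{131072}$

Begin with the known integral
$$J(a) = \int_{0}^{1} 5 s^{a} \, ds = \frac{5}{a + 1}.$$

Differentiating under the integral sign brings down a factor of $\ln s$:
$$\frac{dJ}{da} = \int_{0}^{1} 5 s^{a} \log{\left(s \right)} \, ds = - \frac{5}{\left(a + 1\right)^{2}}.$$

Repeating $6$ times in total — each differentiation brings down another $\ln s$ — gives
$$\frac{d^{6}J}{da^{6}} = \int_{0}^{1} 5 s^{a} \log{\left(s \right)}^{6} \, ds = \frac{3600}{\left(a + 1\right)^{7}},$$
and the integrand here is exactly the target integrand, so $I = \frac{3600}{\left(a + 1\right)^{7}}$.

Setting $a = \frac{5}{3}$:
$$I = \frac{492075}{131072}.$$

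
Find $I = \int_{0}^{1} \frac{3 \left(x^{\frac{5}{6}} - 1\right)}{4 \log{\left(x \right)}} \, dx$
$\frac{3 \log{\left(\frac{11}{6} \right)}}{4}$

Replace the exponent $\frac{5}{6}$ by a parameter $a$: let $I(a) = \int_{0}^{1} \frac{3 \left(x^{a} - 1\right)}{4 \log{\left(x \right)}} \, dx$.

Since $\dfrac{\partial}{\partial a}\,x^{a} = x^{a} \ln x$, the $\ln x$ in the denominator cancels and
$$\frac{dI}{da} = \int_{0}^{1} \frac{3}{4} x^{a} \, dx = \frac{3}{4} \left[\frac{x^{a+1}}{a+1}\right]_0^1 = \frac{3}{4 \left(a + 1\right)}.$$

Integrating with respect to $a$ gives $I(a) = \frac{3 \log{\left(a + 1 \right)}}{4} + C$.

At $a = 0$ the integrand is identically $0$, so $I(0) = 0$. The closed form gives $0$, hence $C = 0$.

Setting $a = \frac{5}{6}$:
$$I = \frac{3 \log{\left(\frac{11}{6} \right)}}{4}.$$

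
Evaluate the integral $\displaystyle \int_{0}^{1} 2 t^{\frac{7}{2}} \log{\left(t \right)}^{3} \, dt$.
$- \frac{64}{2187}$

Start from the elementary integral
$$J(a) = \int_{0}^{1} 2 t^{a} \, dt = \frac{2}{a + 1}.$$

Differentiating under the integral sign brings down a factor of $\ln t$:
$$\frac{dJ}{da} = \int_{0}^{1} 2 t^{a} \log{\left(t \right)} \, dt = - \frac{2}{\left(a + 1\right)^{2}}.$$

Repeating $3$ times in total — each differentiation brings down another $\ln t$ — gives
$$\frac{d^{3}J}{da^{3}} = \int_{0}^{1} 2 t^{a} \log{\left(t \right)}^{3} \, dt = - \frac{12}{\left(a + 1\right)^{4}},$$
and the integrand here is exactly the target integrand, so $I = - \frac{12}{\left(a + 1\right)^{4}}$.

Setting $a = \frac{7}{2}$:
$$I = - \frac{64}{2187}.$$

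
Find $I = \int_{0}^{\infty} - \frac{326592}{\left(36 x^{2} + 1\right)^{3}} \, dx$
$- 10206 \pi$

Recall the elementary integral
$$J(a) = \int_{0}^{\infty} - \frac{7}{a^{2} + x^{2}} \, dx = - \frac{7 \pi}{2 a}.$$

Differentiating under the integral sign with respect to $a$,
$$\frac{dJ}{da} = \int_{0}^{\infty} \frac{14 a}{\left(a^{2} + x^{2}\right)^{2}} \, dx = \frac{7 \pi}{2 a^{2}},$$
so $\int_{0}^{\infty} - \frac{7}{\left(a^{2} + x^{2}\right)^{2}} \, dx = - \frac{7 \pi}{4 a^{3}}$.

Repeating — each differentiation of $1/(x^2+a^2)^j$ produces $-2ja/(x^2+a^2)^{j+1}$ — and dividing through by $-2ja$ at each step yields, after $2$ differentiations in total,
$$\int_{0}^{\infty} - \frac{7}{\left(a^{2} + x^{2}\right)^{3}} \, dx = - \frac{21 \pi}{16 a^{5}}.$$

Setting $a = \frac{1}{6}$:
$$I = - 10206 \pi.$$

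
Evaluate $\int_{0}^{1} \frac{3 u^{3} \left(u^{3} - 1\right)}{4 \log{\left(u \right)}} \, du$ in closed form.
$- \frac{3 \log{\left(2 \right)}}{2} + \frac{3 \log{\left(7 \right)}}{4}$

Replace the exponent $3$ by a parameter $a$: let $I(a) = \int_{0}^{1} \frac{3 \left(u^{6} - u^{a}\right)}{4 \log{\left(u \right)}} \, du$.

Since $\dfrac{\partial}{\partial a}\,u^{a} = u^{a} \ln u$, the $\ln u$ in the denominator cancels and
$$\frac{dI}{da} = \int_{0}^{1} - \frac{3}{4} u^{a} \, du = - \frac{3}{4} \left[\frac{u^{a+1}}{a+1}\right]_0^1 = - \frac{3}{4 a + 4}.$$

Integrating with respect to $a$ gives $I(a) = - \frac{3 \log{\left(a + 1 \right)}}{4} + \frac{3 \log{\left(7 \right)}}{4} + C$.

At $a = 6$ the integrand is identically $0$, so $I(6) = 0$. The closed form gives $0$, hence $C = 0$.

Setting $a = 3$:
$$I = - \frac{3 \log{\left(2 \right)}}{2} + \frac{3 \log{\left(7 \right)}}{4}.$$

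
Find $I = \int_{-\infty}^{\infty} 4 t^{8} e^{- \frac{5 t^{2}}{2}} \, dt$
$\frac{84 \sqrt{10} \sqrt{\pi}}{625}$

Begin with the known integral
$$J(a) = \int_{-\infty}^{\infty} 4 e^{- a t^{2}} \, dt = \frac{4 \sqrt{\pi}}{\sqrt{a}}.$$

Differentiating under the integral sign brings down a factor of $(-t^2)$:
$$\frac{dJ}{da} = \int_{-\infty}^{\infty} - 4 t^{2} e^{- a t^{2}} \, dt = - \frac{2 \sqrt{\pi}}{a^{\frac{3}{2}}}.$$

Repeating $4$ times in total — each differentiation brings down another $(-t^2)$ — gives
$$\frac{d^{4}J}{da^{4}} = \int_{-\infty}^{\infty} 4 t^{8} e^{- a t^{2}} \, dt = \frac{105 \sqrt{\pi}}{4 a^{\frac{9}{2}}},$$
and the integrand here is exactly the target integrand, so $I = \frac{105 \sqrt{\pi}}{4 a^{\frac{9}{2}}}$.

Setting $a = \frac{5}{2}$:
$$I = \frac{84 \sqrt{10} \sqrt{\pi}}{625}.$$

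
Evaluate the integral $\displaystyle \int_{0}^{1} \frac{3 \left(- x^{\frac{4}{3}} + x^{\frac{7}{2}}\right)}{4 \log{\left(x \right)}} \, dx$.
$\log{\left(\frac{9 \sqrt[4]{42}}{14} \right)}$

Introduce a parameter $a$ in the exponent: let $I(a) = \int_{0}^{1} \frac{3 \left(- x^{\frac{4}{3}} + x^{a}\right)}{4 \log{\left(x \right)}} \, dx$.

Since $\dfrac{\partial}{\partial a}\,x^{a} = x^{a} \ln x$, the $\ln x$ in the denominator cancels and
$$\frac{dI}{da} = \int_{0}^{1} \frac{3}{4} x^{a} \, dx = \frac{3}{4} \left[\frac{x^{a+1}}{a+1}\right]_0^1 = \frac{3}{4 \left(a + 1\right)}.$$

Integrating with respect to $a$ gives $I(a) = \log{\left(\frac{3^{\frac{3}{4}} \sqrt[4]{7} \left(a + 1\right)^{\frac{3}{4}}}{7} \right)} + C$.

At $a = \frac{4}{3}$ the integrand is identically $0$, so $I(\frac{4}{3}) = 0$. The closed form gives $0$, hence $C = 0$.

Setting $a = \frac{7}{2}$:
$$I = \log{\left(\frac{9 \sqrt[4]{42}}{14} \right)}.$$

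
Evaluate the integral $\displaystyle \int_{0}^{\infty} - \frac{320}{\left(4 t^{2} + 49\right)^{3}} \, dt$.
$- \frac{30 \pi}{16807}$

Recall the elementary integral
$$J(a) = \int_{0}^{\infty} - \frac{5}{a^{2} + t^{2}} \, dt = - \frac{5 \pi}{2 a}.$$

Differentiating under the integral sign with respect to $a$,
$$\frac{dJ}{da} = \int_{0}^{\infty} \frac{10 a}{\left(a^{2} + t^{2}\right)^{2}} \, dt = \frac{5 \pi}{2 a^{2}},$$
so $\int_{0}^{\infty} - \frac{5}{\left(a^{2} + t^{2}\right)^{2}} \, dt = - \frac{5 \pi}{4 a^{3}}$.

Repeating — each differentiation of $1/(t^2+a^2)^j$ produces $-2ja/(t^2+a^2)^{j+1}$ — and dividing through by $-2ja$ at each step yields, after $2$ differentiations in total,
$$\int_{0}^{\infty} - \frac{5}{\left(a^{2} + t^{2}\right)^{3}} \, dt = - \frac{15 \pi}{16 a^{5}}.$$

Setting $a = \frac{7}{2}$:
$$I = - \frac{30 \pi}{16807}.$$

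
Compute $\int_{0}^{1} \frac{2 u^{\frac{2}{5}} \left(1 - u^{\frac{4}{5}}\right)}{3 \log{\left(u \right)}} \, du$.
$- \frac{2 \log{\left(11 \right)}}{3} + \frac{2 \log{\left(7 \right)}}{3}$

Replace the exponent $\frac{2}{5}$ by a parameter $a$: let $I(a) = \int_{0}^{1} \frac{2 \left(- u^{\frac{6}{5}} + u^{a}\right)}{3 \log{\left(u \right)}} \, du$.

Since $\dfrac{\partial}{\partial a}\,u^{a} = u^{a} \ln u$, the $\ln u$ in the denominator cancels and
$$\frac{dI}{da} = \int_{0}^{1} \frac{2}{3} u^{a} \, du = \frac{2}{3} \left[\frac{u^{a+1}}{a+1}\right]_0^1 = \frac{2}{3 \left(a + 1\right)}.$$

Integrating with respect to $a$ gives $I(a) = \log{\left(\frac{\sqrt[3]{11} \cdot 5^{\frac{2}{3}} \left(a + 1\right)^{\frac{2}{3}}}{11} \right)} + C$.

At $a = \frac{6}{5}$ the integrand is identically $0$, so $I(\frac{6}{5}) = 0$. The closed form gives $0$, hence $C = 0$.

Setting $a = \frac{2}{5}$:
$$I = - \frac{2 \log{\left(11 \right)}}{3} + \frac{2 \log{\left(7 \right)}}{3}.$$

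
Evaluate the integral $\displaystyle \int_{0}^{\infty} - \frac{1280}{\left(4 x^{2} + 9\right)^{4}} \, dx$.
$- \frac{100 \pi}{2187}$

Start from the standard arctangent integral
$$J(a) = \int_{0}^{\infty} - \frac{5}{a^{2} + x^{2}} \, dx = - \frac{5 \pi}{2 a}.$$

Differentiating under the integral sign with respect to $a$,
$$\frac{dJ}{da} = \int_{0}^{\infty} \frac{10 a}{\left(a^{2} + x^{2}\right)^{2}} \, dx = \frac{5 \pi}{2 a^{2}},$$
so $\int_{0}^{\infty} - \frac{5}{\left(a^{2} + x^{2}\right)^{2}} \, dx = - \frac{5 \pi}{4 a^{3}}$.

Repeating — each differentiation of $1/(x^2+a^2)^j$ produces $-2ja/(x^2+a^2)^{j+1}$ — and dividing through by $-2ja$ at each step yields, after $3$ differentiations in total,
$$\int_{0}^{\infty} - \frac{5}{\left(a^{2} + x^{2}\right)^{4}} \, dx = - \frac{25 \pi}{32 a^{7}}.$$

Setting $a = \frac{3}{2}$:
$$I = - \frac{100 \pi}{2187}.$$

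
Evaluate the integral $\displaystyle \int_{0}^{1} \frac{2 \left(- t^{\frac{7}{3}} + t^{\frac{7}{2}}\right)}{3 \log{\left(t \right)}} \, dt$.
$\log{\left(\frac{9 \sqrt[3]{20}}{20} \right)}$

Introduce a parameter $a$ in the exponent: let $I(a) = \int_{0}^{1} \frac{2 \left(- t^{\frac{7}{3}} + t^{a}\right)}{3 \log{\left(t \right)}} \, dt$.

Since $\dfrac{\partial}{\partial a}\,t^{a} = t^{a} \ln t$, the $\ln t$ in the denominator cancels and
$$\frac{dI}{da} = \int_{0}^{1} \frac{2}{3} t^{a} \, dt = \frac{2}{3} \left[\frac{t^{a+1}}{a+1}\right]_0^1 = \frac{2}{3 \left(a + 1\right)}.$$

Integrating with respect to $a$ gives $I(a) = \log{\left(\frac{\sqrt[3]{10} \cdot 3^{\frac{2}{3}} \left(a + 1\right)^{\frac{2}{3}}}{10} \right)} + C$.

At $a = \frac{7}{3}$ the integrand is identically $0$, so $I(\frac{7}{3}) = 0$. The closed form gives $0$, hence $C = 0$.

Setting $a = \frac{7}{2}$:
$$I = \log{\left(\frac{9 \sqrt[3]{20}}{20} \right)}.$$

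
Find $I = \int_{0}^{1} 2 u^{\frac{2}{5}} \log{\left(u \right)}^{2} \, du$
$\frac{500}{343}$

Start from the elementary integral
$$J(a) = \int_{0}^{1} 2 u^{a} \, du = \frac{2}{a + 1}.$$

Differentiating under the integral sign brings down a factor of $\ln u$:
$$\frac{dJ}{da} = \int_{0}^{1} 2 u^{a} \log{\left(u \right)} \, du = - \frac{2}{\left(a + 1\right)^{2}}.$$

Repeating twice in total — each differentiation brings down another $\ln u$ — gives
$$\frac{d^{2}J}{da^{2}} = \int_{0}^{1} 2 u^{a} \log{\left(u \right)}^{2} \, du = \frac{4}{\left(a + 1\right)^{3}},$$
and the integrand here is exactly the target integrand, so $I = \frac{4}{\left(a + 1\right)^{3}}$.

Setting $a = \frac{2}{5}$:
$$I = \frac{500}{343}.$$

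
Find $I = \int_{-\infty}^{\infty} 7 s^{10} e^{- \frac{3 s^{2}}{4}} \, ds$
$\frac{15680 \sqrt{3} \sqrt{\pi}}{27}$

Consider the simpler parametrised integral
$$J(a) = \int_{-\infty}^{\infty} 7 e^{- a s^{2}} \, ds = \frac{7 \sqrt{\pi}}{\sqrt{a}}.$$

Differentiating under the integral sign brings down a factor of $(-s^2)$:
$$\frac{dJ}{da} = \int_{-\infty}^{\infty} - 7 s^{2} e^{- a s^{2}} \, ds = - \frac{7 \sqrt{\pi}}{2 a^{\frac{3}{2}}}.$$

Repeating $5$ times in total — each differentiation brings down another $(-s^2)$ — gives
$$\frac{d^{5}J}{da^{5}} = \int_{-\infty}^{\infty} - 7 s^{10} e^{- a s^{2}} \, ds = - \frac{6615 \sqrt{\pi}}{32 a^{\frac{11}{2}}},$$
and the integrand here is $(-1)^{5}$ times the target integrand, so $I = (-1)^{5}\,\frac{d^{5}J}{da^{5}} = \frac{6615 \sqrt{\pi}}{32 a^{\frac{11}{2}}}$.

Setting $a = \frac{3}{4}$:
$$I = \frac{15680 \sqrt{3} \sqrt{\pi}}{27}.$$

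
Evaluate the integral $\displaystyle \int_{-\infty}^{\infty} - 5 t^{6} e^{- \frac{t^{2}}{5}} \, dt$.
$- \frac{9375 \sqrt{5} \sqrt{\pi}}{8}$

Consider the simpler parametrised integral
$$J(a) = \int_{-\infty}^{\infty} - 5 e^{- a t^{2}} \, dt = - \frac{5 \sqrt{\pi}}{\sqrt{a}}.$$

Differentiating under the integral sign brings down a factor of $(-t^2)$:
$$\frac{dJ}{da} = \int_{-\infty}^{\infty} 5 t^{2} e^{- a t^{2}} \, dt = \frac{5 \sqrt{\pi}}{2 a^{\frac{3}{2}}}.$$

Repeating $3$ times in total — each differentiation brings down another $(-t^2)$ — gives
$$\frac{d^{3}J}{da^{3}} = \int_{-\infty}^{\infty} 5 t^{6} e^{- a t^{2}} \, dt = \frac{75 \sqrt{\pi}}{8 a^{\frac{7}{2}}},$$
and the integrand here is $(-1)^{3}$ times the target integrand, so $I = (-1)^{3}\,\frac{d^{3}J}{da^{3}} = - \frac{75 \sqrt{\pi}}{8 a^{\frac{7}{2}}}$.

Setting $a = \frac{1}{5}$:
$$I = - \frac{9375 \sqrt{5} \sqrt{\pi}}{8}.$$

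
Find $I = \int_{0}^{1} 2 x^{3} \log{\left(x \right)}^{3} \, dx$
$- \frac{3}{64}$

Start from the elementary integral
$$J(a) = \int_{0}^{1} 2 x^{a} \, dx = \frac{2}{a + 1}.$$

Differentiating under the integral sign brings down a factor of $\ln x$:
$$\frac{dJ}{da} = \int_{0}^{1} 2 x^{a} \log{\left(x \right)} \, dx = - \frac{2}{\left(a + 1\right)^{2}}.$$

Repeating $3$ times in total — each differentiation brings down another $\ln x$ — gives
$$\frac{d^{3}J}{da^{3}} = \int_{0}^{1} 2 x^{a} \log{\left(x \right)}^{3} \, dx = - \frac{12}{\left(a + 1\right)^{4}},$$
and the integrand here is exactly the target integrand, so $I = - \frac{12}{\left(a + 1\right)^{4}}$.

Setting $a = 3$:
$$I = - \frac{3}{64}.$$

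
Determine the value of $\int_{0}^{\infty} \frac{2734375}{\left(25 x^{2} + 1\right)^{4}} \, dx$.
$\frac{2734375 \pi}{32}$

Begin with the known result
$$J(a) = \int_{0}^{\infty} \frac{7}{a^{2} + x^{2}} \, dx = \frac{7 \pi}{2 a}.$$

Differentiating under the integral sign with respect to $a$,
$$\frac{dJ}{da} = \int_{0}^{\infty} - \frac{14 a}{\left(a^{2} + x^{2}\right)^{2}} \, dx = - \frac{7 \pi}{2 a^{2}},$$
so $\int_{0}^{\infty} \frac{7}{\left(a^{2} + x^{2}\right)^{2}} \, dx = \frac{7 \pi}{4 a^{3}}$.

Repeating — each differentiation of $1/(x^2+a^2)^j$ produces $-2ja/(x^2+a^2)^{j+1}$ — and dividing through by $-2ja$ at each step yields, after $3$ differentiations in total,
$$\int_{0}^{\infty} \frac{7}{\left(a^{2} + x^{2}\right)^{4}} \, dx = \frac{35 \pi}{32 a^{7}}.$$

Setting $a = \frac{1}{5}$:
$$I = \frac{2734375 \pi}{32}.$$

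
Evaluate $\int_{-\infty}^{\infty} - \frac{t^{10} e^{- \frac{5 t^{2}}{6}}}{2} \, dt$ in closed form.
$- \frac{45927 \sqrt{30} \sqrt{\pi}}{6250}$

Start from the elementary integral
$$J(a) = \int_{-\infty}^{\infty} - \frac{e^{- a t^{2}}}{2} \, dt = - \frac{\sqrt{\pi}}{2 \sqrt{a}}.$$

Differentiating under the integral sign brings down a factor of $(-t^2)$:
$$\frac{dJ}{da} = \int_{-\infty}^{\infty} \frac{t^{2} e^{- a t^{2}}}{2} \, dt = \frac{\sqrt{\pi}}{4 a^{\frac{3}{2}}}.$$

Repeating $5$ times in total — each differentiation brings down another $(-t^2)$ — gives
$$\frac{d^{5}J}{da^{5}} = \int_{-\infty}^{\infty} \frac{t^{10} e^{- a t^{2}}}{2} \, dt = \frac{945 \sqrt{\pi}}{64 a^{\frac{11}{2}}},$$
and the integrand here is $(-1)^{5}$ times the target integrand, so $I = (-1)^{5}\,\frac{d^{5}J}{da^{5}} = - \frac{945 \sqrt{\pi}}{64 a^{\frac{11}{2}}}$.

Setting $a = \frac{5}{6}$:
$$I = - \frac{45927 \sqrt{30} \sqrt{\pi}}{6250}.$$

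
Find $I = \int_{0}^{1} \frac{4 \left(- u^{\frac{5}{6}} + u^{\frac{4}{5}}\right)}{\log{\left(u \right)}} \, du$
$- \log{\left(\frac{9150625}{8503056} \right)}$

Introduce a parameter $a$ in the exponent: let $I(a) = \int_{0}^{1} \frac{4 \left(u^{\frac{4}{5}} - u^{a}\right)}{\log{\left(u \right)}} \, du$.

Since $\dfrac{\partial}{\partial a}\,u^{a} = u^{a} \ln u$, the $\ln u$ in the denominator cancels and
$$\frac{dI}{da} = \int_{0}^{1} -4 u^{a} \, du = -4 \left[\frac{u^{a+1}}{a+1}\right]_0^1 = - \frac{4}{a + 1}.$$

Integrating with respect to $a$ gives $I(a) = - \log{\left(\frac{625 \left(a + 1\right)^{4}}{6561} \right)} + C$.

At $a = \frac{4}{5}$ the integrand is identically $0$, so $I(\frac{4}{5}) = 0$. The closed form gives $0$, hence $C = 0$.

Setting $a = \frac{5}{6}$:
$$I = - \log{\left(\frac{9150625}{8503056} \right)}.$$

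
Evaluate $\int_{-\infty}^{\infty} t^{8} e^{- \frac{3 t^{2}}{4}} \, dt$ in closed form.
$\frac{1120 \sqrt{3} \sqrt{\pi}}{81}$

Consider the simpler parametrised integral
$$J(a) = \int_{-\infty}^{\infty} e^{- a t^{2}} \, dt = \frac{\sqrt{\pi}}{\sqrt{a}}.$$

Differentiating under the integral sign brings down a factor of $(-t^2)$:
$$\frac{dJ}{da} = \int_{-\infty}^{\infty} - t^{2} e^{- a t^{2}} \, dt = - \frac{\sqrt{\pi}}{2 a^{\frac{3}{2}}}.$$

Repeating $4$ times in total — each differentiation brings down another $(-t^2)$ — gives
$$\frac{d^{4}J}{da^{4}} = \int_{-\infty}^{\infty} t^{8} e^{- a t^{2}} \, dt = \frac{105 \sqrt{\pi}}{16 a^{\frac{9}{2}}},$$
and the integrand here is exactly the target integrand, so $I = \frac{105 \sqrt{\pi}}{16 a^{\frac{9}{2}}}$.

Setting $a = \frac{3}{4}$:
$$I = \frac{1120 \sqrt{3} \sqrt{\pi}}{81}.$$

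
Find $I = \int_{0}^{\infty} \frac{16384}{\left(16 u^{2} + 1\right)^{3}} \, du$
$768 \pi$

Start from the standard arctangent integral
$$J(a) = \int_{0}^{\infty} \frac{4}{a^{2} + u^{2}} \, du = \frac{2 \pi}{a}.$$

Differentiating under the integral sign with respect to $a$,
$$\frac{dJ}{da} = \int_{0}^{\infty} - \frac{8 a}{\left(a^{2} + u^{2}\right)^{2}} \, du = - \frac{2 \pi}{a^{2}},$$
so $\int_{0}^{\infty} \frac{4}{\left(a^{2} + u^{2}\right)^{2}} \, du = \frac{\pi}{a^{3}}$.

Repeating — each differentiation of $1/(u^2+a^2)^j$ produces $-2ja/(u^2+a^2)^{j+1}$ — and dividing through by $-2ja$ at each step yields, after $2$ differentiations in total,
$$\int_{0}^{\infty} \frac{4}{\left(a^{2} + u^{2}\right)^{3}} \, du = \frac{3 \pi}{4 a^{5}}.$$

Setting $a = \frac{1}{4}$:
$$I = 768 \pi.$$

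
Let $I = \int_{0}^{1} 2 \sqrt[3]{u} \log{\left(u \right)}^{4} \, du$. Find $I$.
$\frac{729}{64}$

Begin with the known integral
$$J(a) = \int_{0}^{1} 2 u^{a} \, du = \frac{2}{a + 1}.$$

Differentiating under the integral sign brings down a factor of $\ln u$:
$$\frac{dJ}{da} = \int_{0}^{1} 2 u^{a} \log{\left(u \right)} \, du = - \frac{2}{\left(a + 1\right)^{2}}.$$

Repeating $4$ times in total — each differentiation brings down another $\ln u$ — gives
$$\frac{d^{4}J}{da^{4}} = \int_{0}^{1} 2 u^{a} \log{\left(u \right)}^{4} \, du = \frac{48}{\left(a + 1\right)^{5}},$$
and the integrand here is exactly the target integrand, so $I = \frac{48}{\left(a + 1\right)^{5}}$.

Setting $a = \frac{1}{3}$:
$$I = \frac{729}{64}.$$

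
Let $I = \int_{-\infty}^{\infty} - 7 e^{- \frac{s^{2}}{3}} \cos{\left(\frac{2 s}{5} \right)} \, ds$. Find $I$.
$- \frac{7 \sqrt{3} \sqrt{\pi}}{e^{\frac{3}{25}}}$

Let $b$ denote the cosine frequency and define $I(b) = \int_{-\infty}^{\infty} - 7 e^{- \frac{s^{2}}{3}} \cos{\left(b s \right)} \, ds$.

Differentiating under the integral sign,
$$I'(b) = \int_{-\infty}^{\infty} 7 s e^{- \frac{s^{2}}{3}} \sin{\left(b s \right)} \, ds.$$

Integrate $\int_{-\infty}^{\infty} s \sin(b s)\, e^{- \frac{s^{2}}{3}}\, ds$ by parts with $u = \sin(b s)$ and $dv = s\, e^{- \frac{s^{2}}{3}}\, ds$, giving $v = - \frac{3 e^{- \frac{s^{2}}{3}}}{2}$. The boundary term vanishes and
$$\int_{-\infty}^{\infty} s \sin(b s)\, e^{- \frac{s^{2}}{3}}\, ds = \frac{3 b}{2} \int_{-\infty}^{\infty} \cos(b s)\, e^{- \frac{s^{2}}{3}}\, ds,$$
so $I'(b) = - \frac{3 b}{2}\, I(b)$.

This is a separable first-order ODE; solving with the initial condition $I(0) = \int_{-\infty}^{\infty} - 7 e^{- \frac{s^{2}}{3}}\,ds = - 7 \sqrt{3} \sqrt{\pi}$ gives
$$I(b) = - 7 \sqrt{3} \sqrt{\pi} e^{- \frac{3 b^{2}}{4}}.$$

Setting $b = \frac{2}{5}$:
$$I = - \frac{7 \sqrt{3} \sqrt{\pi}}{e^{\frac{3}{25}}}.$$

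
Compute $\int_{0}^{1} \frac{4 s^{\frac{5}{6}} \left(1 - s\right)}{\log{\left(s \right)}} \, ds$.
$\log{\left(\frac{14641}{83521} \right)}$

Replace the exponent $\frac{5}{6}$ by a parameter $a$: let $I(a) = \int_{0}^{1} \frac{4 \left(- s^{\frac{11}{6}} + s^{a}\right)}{\log{\left(s \right)}} \, ds$.

Since $\dfrac{\partial}{\partial a}\,s^{a} = s^{a} \ln s$, the $\ln s$ in the denominator cancels and
$$\frac{dI}{da} = \int_{0}^{1} 4 s^{a} \, ds = 4 \left[\frac{s^{a+1}}{a+1}\right]_0^1 = \frac{4}{a + 1}.$$

Integrating with respect to $a$ gives $I(a) = \log{\left(\frac{1296 \left(a + 1\right)^{4}}{83521} \right)} + C$.

At $a = \frac{11}{6}$ the integrand is identically $0$, so $I(\frac{11}{6}) = 0$. The closed form gives $0$, hence $C = 0$.

Setting $a = \frac{5}{6}$:
$$I = \log{\left(\frac{14641}{83521} \right)}.$$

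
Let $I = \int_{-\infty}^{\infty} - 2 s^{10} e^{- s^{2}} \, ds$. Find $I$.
$- \frac{945 \sqrt{\pi}}{16}$

Begin with the known integral
$$J(a) = \int_{-\infty}^{\infty} - 2 e^{- a s^{2}} \, ds = - \frac{2 \sqrt{\pi}}{\sqrt{a}}.$$

Differentiating under the integral sign brings down a factor of $(-s^2)$:
$$\frac{dJ}{da} = \int_{-\infty}^{\infty} 2 s^{2} e^{- a s^{2}} \, ds = \frac{\sqrt{\pi}}{a^{\frac{3}{2}}}.$$

Repeating $5$ times in total — each differentiation brings down another $(-s^2)$ — gives
$$\frac{d^{5}J}{da^{5}} = \int_{-\infty}^{\infty} 2 s^{10} e^{- a s^{2}} \, ds = \frac{945 \sqrt{\pi}}{16 a^{\frac{11}{2}}},$$
and the integrand here is $(-1)^{5}$ times the target integrand, so $I = (-1)^{5}\,\frac{d^{5}J}{da^{5}} = - \frac{945 \sqrt{\pi}}{16 a^{\frac{11}{2}}}$.

Setting $a = 1$:
$$I = - \frac{945 \sqrt{\pi}}{16}.$$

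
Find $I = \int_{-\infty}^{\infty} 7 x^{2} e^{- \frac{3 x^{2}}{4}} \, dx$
$\frac{28 \sqrt{3} \sqrt{\pi}}{9}$

Begin with the known integral
$$J(a) = \int_{-\infty}^{\infty} 7 e^{- a x^{2}} \, dx = \frac{7 \sqrt{\pi}}{\sqrt{a}}.$$

Differentiating under the integral sign brings down a factor of $(-x^2)$:
$$\frac{dJ}{da} = \int_{-\infty}^{\infty} - 7 x^{2} e^{- a x^{2}} \, dx = - \frac{7 \sqrt{\pi}}{2 a^{\frac{3}{2}}}.$$

The integral on the left is $-I$, so $I = \frac{7 \sqrt{\pi}}{2 a^{\frac{3}{2}}}$.

Setting $a = \frac{3}{4}$:
$$I = \frac{28 \sqrt{3} \sqrt{\pi}}{9}.$$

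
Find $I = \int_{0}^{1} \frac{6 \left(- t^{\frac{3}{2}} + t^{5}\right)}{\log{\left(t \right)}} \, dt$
$\log{\left(\frac{2985984}{15625} \right)}$

Replace the exponent $\frac{3}{2}$ by a parameter $a$: let $I(a) = \int_{0}^{1} \frac{6 \left(t^{5} - t^{a}\right)}{\log{\left(t \right)}} \, dt$.

Since $\dfrac{\partial}{\partial a}\,t^{a} = t^{a} \ln t$, the $\ln t$ in the denominator cancels and
$$\frac{dI}{da} = \int_{0}^{1} -6 t^{a} \, dt = -6 \left[\frac{t^{a+1}}{a+1}\right]_0^1 = - \frac{6}{a + 1}.$$

Integrating with respect to $a$ gives $I(a) = \log{\left(\frac{46656}{\left(a + 1\right)^{6}} \right)} + C$.

At $a = 5$ the integrand is identically $0$, so $I(5) = 0$. The closed form gives $0$, hence $C = 0$.

Setting $a = \frac{3}{2}$:
$$I = \log{\left(\frac{2985984}{15625} \right)}.$$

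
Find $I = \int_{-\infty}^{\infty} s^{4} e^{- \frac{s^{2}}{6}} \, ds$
$27 \sqrt{6} \sqrt{\pi}$

Start from the elementary integral
$$J(a) = \int_{-\infty}^{\infty} e^{- a s^{2}} \, ds = \frac{\sqrt{\pi}}{\sqrt{a}}.$$

Differentiating under the integral sign brings down a factor of $(-s^2)$:
$$\frac{dJ}{da} = \int_{-\infty}^{\infty} - s^{2} e^{- a s^{2}} \, ds = - \frac{\sqrt{\pi}}{2 a^{\frac{3}{2}}}.$$

Repeating twice in total — each differentiation brings down another $(-s^2)$ — gives
$$\frac{d^{2}J}{da^{2}} = \int_{-\infty}^{\infty} s^{4} e^{- a s^{2}} \, ds = \frac{3 \sqrt{\pi}}{4 a^{\frac{5}{2}}},$$
and the integrand here is exactly the target integrand, so $I = \frac{3 \sqrt{\pi}}{4 a^{\frac{5}{2}}}$.

Setting $a = \frac{1}{6}$:
$$I = 27 \sqrt{6} \sqrt{\pi}.$$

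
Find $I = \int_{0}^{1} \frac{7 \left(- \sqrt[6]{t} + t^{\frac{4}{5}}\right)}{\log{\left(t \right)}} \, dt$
$\log{\left(\frac{1338925209984}{64339296875} \right)}$

Replace the exponent $\frac{4}{5}$ by a parameter $a$: let $I(a) = \int_{0}^{1} \frac{7 \left(- \sqrt[6]{t} + t^{a}\right)}{\log{\left(t \right)}} \, dt$.

Since $\dfrac{\partial}{\partial a}\,t^{a} = t^{a} \ln t$, the $\ln t$ in the denominator cancels and
$$\frac{dI}{da} = \int_{0}^{1} 7 t^{a} \, dt = 7 \left[\frac{t^{a+1}}{a+1}\right]_0^1 = \frac{7}{a + 1}.$$

Integrating with respect to $a$ gives $I(a) = \log{\left(\frac{279936 \left(a + 1\right)^{7}}{823543} \right)} + C$.

At $a = \frac{1}{6}$ the integrand is identically $0$, so $I(\frac{1}{6}) = 0$. The closed form gives $0$, hence $C = 0$.

Setting $a = \frac{4}{5}$:
$$I = \log{\left(\frac{1338925209984}{64339296875} \right)}.$$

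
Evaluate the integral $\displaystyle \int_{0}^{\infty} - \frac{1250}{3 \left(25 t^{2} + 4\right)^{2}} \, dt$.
$- \frac{125 \pi}{48}$

Begin with the known result
$$J(a) = \int_{0}^{\infty} - \frac{2}{3 \left(a^{2} + t^{2}\right)} \, dt = - \frac{\pi}{3 a}.$$

Differentiating under the integral sign with respect to $a$,
$$\frac{dJ}{da} = \int_{0}^{\infty} \frac{4 a}{3 \left(a^{2} + t^{2}\right)^{2}} \, dt = \frac{\pi}{3 a^{2}},$$
so $\int_{0}^{\infty} - \frac{2}{3 \left(a^{2} + t^{2}\right)^{2}} \, dt = - \frac{\pi}{6 a^{3}}$.

Setting $a = \frac{2}{5}$:
$$I = - \frac{125 \pi}{48}.$$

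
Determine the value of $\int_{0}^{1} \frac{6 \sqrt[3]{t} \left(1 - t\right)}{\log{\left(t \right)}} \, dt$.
$\log{\left(\frac{4096}{117649} \right)}$

Introduce a parameter $a$ in the exponent: let $I(a) = \int_{0}^{1} \frac{6 \left(- t^{\frac{4}{3}} + t^{a}\right)}{\log{\left(t \right)}} \, dt$.

Since $\dfrac{\partial}{\partial a}\,t^{a} = t^{a} \ln t$, the $\ln t$ in the denominator cancels and
$$\frac{dI}{da} = \int_{0}^{1} 6 t^{a} \, dt = 6 \left[\frac{t^{a+1}}{a+1}\right]_0^1 = \frac{6}{a + 1}.$$

Integrating with respect to $a$ gives $I(a) = \log{\left(\frac{729 \left(a + 1\right)^{6}}{117649} \right)} + C$.

At $a = \frac{4}{3}$ the integrand is identically $0$, so $I(\frac{4}{3}) = 0$. The closed form gives $0$, hence $C = 0$.

Setting $a = \frac{1}{3}$:
$$I = \log{\left(\frac{4096}{117649} \right)}.$$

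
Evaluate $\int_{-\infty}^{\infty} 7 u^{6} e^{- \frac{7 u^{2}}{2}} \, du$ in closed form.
$\frac{15 \sqrt{14} \sqrt{\pi}}{343}$

Consider the simpler parametrised integral
$$J(a) = \int_{-\infty}^{\infty} 7 e^{- a u^{2}} \, du = \frac{7 \sqrt{\pi}}{\sqrt{a}}.$$

Differentiating under the integral sign brings down a factor of $(-u^2)$:
$$\frac{dJ}{da} = \int_{-\infty}^{\infty} - 7 u^{2} e^{- a u^{2}} \, du = - \frac{7 \sqrt{\pi}}{2 a^{\frac{3}{2}}}.$$

Repeating $3$ times in total — each differentiation brings down another $(-u^2)$ — gives
$$\frac{d^{3}J}{da^{3}} = \int_{-\infty}^{\infty} - 7 u^{6} e^{- a u^{2}} \, du = - \frac{105 \sqrt{\pi}}{8 a^{\frac{7}{2}}},$$
and the integrand here is $(-1)^{3}$ times the target integrand, so $I = (-1)^{3}\,\frac{d^{3}J}{da^{3}} = \frac{105 \sqrt{\pi}}{8 a^{\frac{7}{2}}}$.

Setting $a = \frac{7}{2}$:
$$I = \frac{15 \sqrt{14} \sqrt{\pi}}{343}.$$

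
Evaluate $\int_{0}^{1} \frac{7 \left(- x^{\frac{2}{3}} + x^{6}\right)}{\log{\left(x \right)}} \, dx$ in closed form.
$\log{\left(\frac{1801088541}{78125} \right)}$

Replace the exponent $6$ by a parameter $a$: let $I(a) = \int_{0}^{1} \frac{7 \left(- x^{\frac{2}{3}} + x^{a}\right)}{\log{\left(x \right)}} \, dx$.

Since $\dfrac{\partial}{\partial a}\,x^{a} = x^{a} \ln x$, the $\ln x$ in the denominator cancels and
$$\frac{dI}{da} = \int_{0}^{1} 7 x^{a} \, dx = 7 \left[\frac{x^{a+1}}{a+1}\right]_0^1 = \frac{7}{a + 1}.$$

Integrating with respect to $a$ gives $I(a) = \log{\left(\frac{2187 \left(a + 1\right)^{7}}{78125} \right)} + C$.

At $a = \frac{2}{3}$ the integrand is identically $0$, so $I(\frac{2}{3}) = 0$. The closed form gives $0$, hence $C = 0$.

Setting $a = 6$:
$$I = \log{\left(\frac{1801088541}{78125} \right)}.$$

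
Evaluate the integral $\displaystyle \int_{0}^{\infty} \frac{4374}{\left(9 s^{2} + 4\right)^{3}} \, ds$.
$\frac{2187 \pi}{256}$

Recall the elementary integral
$$J(a) = \int_{0}^{\infty} \frac{6}{a^{2} + s^{2}} \, ds = \frac{3 \pi}{a}.$$

Differentiating under the integral sign with respect to $a$,
$$\frac{dJ}{da} = \int_{0}^{\infty} - \frac{12 a}{\left(a^{2} + s^{2}\right)^{2}} \, ds = - \frac{3 \pi}{a^{2}},$$
so $\int_{0}^{\infty} \frac{6}{\left(a^{2} + s^{2}\right)^{2}} \, ds = \frac{3 \pi}{2 a^{3}}$.

Repeating — each differentiation of $1/(s^2+a^2)^j$ produces $-2ja/(s^2+a^2)^{j+1}$ — and dividing through by $-2ja$ at each step yields, after $2$ differentiations in total,
$$\int_{0}^{\infty} \frac{6}{\left(a^{2} + s^{2}\right)^{3}} \, ds = \frac{9 \pi}{8 a^{5}}.$$

Setting $a = \frac{2}{3}$:
$$I = \frac{2187 \pi}{256}.$$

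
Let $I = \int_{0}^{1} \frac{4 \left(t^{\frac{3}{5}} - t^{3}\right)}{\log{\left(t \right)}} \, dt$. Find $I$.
$\log{\left(\frac{16}{625} \right)}$

Replace the exponent $\frac{3}{5}$ by a parameter $a$: let $I(a) = \int_{0}^{1} \frac{4 \left(- t^{3} + t^{a}\right)}{\log{\left(t \right)}} \, dt$.

Since $\dfrac{\partial}{\partial a}\,t^{a} = t^{a} \ln t$, the $\ln t$ in the denominator cancels and
$$\frac{dI}{da} = \int_{0}^{1} 4 t^{a} \, dt = 4 \left[\frac{t^{a+1}}{a+1}\right]_0^1 = \frac{4}{a + 1}.$$

Integrating with respect to $a$ gives $I(a) = \log{\left(\frac{\left(a + 1\right)^{4}}{256} \right)} + C$.

At $a = 3$ the integrand is identically $0$, so $I(3) = 0$. The closed form gives $0$, hence $C = 0$.

Setting $a = \frac{3}{5}$:
$$I = \log{\left(\frac{16}{625} \right)}.$$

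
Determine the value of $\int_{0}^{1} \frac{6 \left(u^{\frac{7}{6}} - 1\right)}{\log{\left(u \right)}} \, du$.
$\log{\left(\frac{4826809}{46656} \right)}$

Replace the exponent $\frac{7}{6}$ by a parameter $a$: let $I(a) = \int_{0}^{1} \frac{6 \left(u^{a} - 1\right)}{\log{\left(u \right)}} \, du$.

Since $\dfrac{\partial}{\partial a}\,u^{a} = u^{a} \ln u$, the $\ln u$ in the denominator cancels and
$$\frac{dI}{da} = \int_{0}^{1} 6 u^{a} \, du = 6 \left[\frac{u^{a+1}}{a+1}\right]_0^1 = \frac{6}{a + 1}.$$

Integrating with respect to $a$ gives $I(a) = 6 \log{\left(a + 1 \right)} + C$.

At $a = 0$ the integrand is identically $0$, so $I(0) = 0$. The closed form gives $0$, hence $C = 0$.

Setting $a = \frac{7}{6}$:
$$I = \log{\left(\frac{4826809}{46656} \right)}.$$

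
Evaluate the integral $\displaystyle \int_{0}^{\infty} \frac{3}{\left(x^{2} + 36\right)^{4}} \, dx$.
$\frac{5 \pi}{2985984}$

Start from the standard arctangent integral
$$J(a) = \int_{0}^{\infty} \frac{3}{a^{2} + x^{2}} \, dx = \frac{3 \pi}{2 a}.$$

Differentiating under the integral sign with respect to $a$,
$$\frac{dJ}{da} = \int_{0}^{\infty} - \frac{6 a}{\left(a^{2} + x^{2}\right)^{2}} \, dx = - \frac{3 \pi}{2 a^{2}},$$
so $\int_{0}^{\infty} \frac{3}{\left(a^{2} + x^{2}\right)^{2}} \, dx = \frac{3 \pi}{4 a^{3}}$.

Repeating — each differentiation of $1/(x^2+a^2)^j$ produces $-2ja/(x^2+a^2)^{j+1}$ — and dividing through by $-2ja$ at each step yields, after $3$ differentiations in total,
$$\int_{0}^{\infty} \frac{3}{\left(a^{2} + x^{2}\right)^{4}} \, dx = \frac{15 \pi}{32 a^{7}}.$$

Setting $a = 6$:
$$I = \frac{5 \pi}{2985984}.$$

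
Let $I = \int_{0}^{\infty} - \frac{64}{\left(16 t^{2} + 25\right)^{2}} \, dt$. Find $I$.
$- \frac{4 \pi}{125}$

Start from the standard arctangent integral
$$J(a) = \int_{0}^{\infty} - \frac{1}{4 \left(a^{2} + t^{2}\right)} \, dt = - \frac{\pi}{8 a}.$$

Differentiating under the integral sign with respect to $a$,
$$\frac{dJ}{da} = \int_{0}^{\infty} \frac{a}{2 \left(a^{2} + t^{2}\right)^{2}} \, dt = \frac{\pi}{8 a^{2}},$$
so $\int_{0}^{\infty} - \frac{1}{4 \left(a^{2} + t^{2}\right)^{2}} \, dt = - \frac{\pi}{16 a^{3}}$.

Setting $a = \frac{5}{4}$:
$$I = - \frac{4 \pi}{125}.$$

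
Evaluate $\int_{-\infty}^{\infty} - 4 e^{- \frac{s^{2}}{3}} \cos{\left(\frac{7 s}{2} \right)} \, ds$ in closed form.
$- \frac{4 \sqrt{3} \sqrt{\pi}}{e^{\frac{147}{16}}}$

Let $b$ denote the cosine frequency and define $I(b) = \int_{-\infty}^{\infty} - 4 e^{- \frac{s^{2}}{3}} \cos{\left(b s \right)} \, ds$.

Differentiating under the integral sign,
$$I'(b) = \int_{-\infty}^{\infty} 4 s e^{- \frac{s^{2}}{3}} \sin{\left(b s \right)} \, ds.$$

Integrate $\int_{-\infty}^{\infty} s \sin(b s)\, e^{- \frac{s^{2}}{3}}\, ds$ by parts with $u = \sin(b s)$ and $dv = s\, e^{- \frac{s^{2}}{3}}\, ds$, giving $v = - \frac{3 e^{- \frac{s^{2}}{3}}}{2}$. The boundary term vanishes and
$$\int_{-\infty}^{\infty} s \sin(b s)\, e^{- \frac{s^{2}}{3}}\, ds = \frac{3 b}{2} \int_{-\infty}^{\infty} \cos(b s)\, e^{- \frac{s^{2}}{3}}\, ds,$$
so $I'(b) = - \frac{3 b}{2}\, I(b)$.

This is a separable first-order ODE; solving with the initial condition $I(0) = \int_{-\infty}^{\infty} - 4 e^{- \frac{s^{2}}{3}}\,ds = - 4 \sqrt{3} \sqrt{\pi}$ gives
$$I(b) = - 4 \sqrt{3} \sqrt{\pi} e^{- \frac{3 b^{2}}{4}}.$$

Setting $b = \frac{7}{2}$:
$$I = - \frac{4 \sqrt{3} \sqrt{\pi}}{e^{\frac{147}{16}}}.$$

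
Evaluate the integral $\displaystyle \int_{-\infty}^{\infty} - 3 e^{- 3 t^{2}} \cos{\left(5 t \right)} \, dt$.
$- \frac{\sqrt{3} \sqrt{\pi}}{e^{\frac{25}{12}}}$

Define $I(b) = \int_{-\infty}^{\infty} - 3 e^{- 3 t^{2}} \cos{\left(b t \right)} \, dt$.

Differentiating under the integral sign,
$$I'(b) = \int_{-\infty}^{\infty} 3 t e^{- 3 t^{2}} \sin{\left(b t \right)} \, dt.$$

Integrate $\int_{-\infty}^{\infty} t \sin(b t)\, e^{- 3 t^{2}}\, dt$ by parts with $u = \sin(b t)$ and $dv = t\, e^{- 3 t^{2}}\, dt$, giving $v = - \frac{e^{- 3 t^{2}}}{6}$. The boundary term vanishes and
$$\int_{-\infty}^{\infty} t \sin(b t)\, e^{- 3 t^{2}}\, dt = \frac{b}{6} \int_{-\infty}^{\infty} \cos(b t)\, e^{- 3 t^{2}}\, dt,$$
so $I'(b) = - \frac{b}{6}\, I(b)$.

This is a separable first-order ODE; solving with the initial condition $I(0) = \int_{-\infty}^{\infty} - 3 e^{- 3 t^{2}}\,dt = - \sqrt{3} \sqrt{\pi}$ gives
$$I(b) = - \sqrt{3} \sqrt{\pi} e^{- \frac{b^{2}}{12}}.$$

Setting $b = 5$:
$$I = - \frac{\sqrt{3} \sqrt{\pi}}{e^{\frac{25}{12}}}.$$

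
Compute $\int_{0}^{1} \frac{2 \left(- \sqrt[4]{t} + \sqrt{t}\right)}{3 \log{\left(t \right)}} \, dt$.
$\log{\left(\frac{\sqrt[3]{20} \cdot 3^{\frac{2}{3}}}{5} \right)}$

Replace the exponent $\frac{1}{2}$ by a parameter $a$: let $I(a) = \int_{0}^{1} \frac{2 \left(- \sqrt[4]{t} + t^{a}\right)}{3 \log{\left(t \right)}} \, dt$.

Since $\dfrac{\partial}{\partial a}\,t^{a} = t^{a} \ln t$, the $\ln t$ in the denominator cancels and
$$\frac{dI}{da} = \int_{0}^{1} \frac{2}{3} t^{a} \, dt = \frac{2}{3} \left[\frac{t^{a+1}}{a+1}\right]_0^1 = \frac{2}{3 \left(a + 1\right)}.$$

Integrating with respect to $a$ gives $I(a) = \log{\left(\frac{2 \sqrt[3]{10} \left(a + 1\right)^{\frac{2}{3}}}{5} \right)} + C$.

At $a = \frac{1}{4}$ the integrand is identically $0$, so $I(\frac{1}{4}) = 0$. The closed form gives $0$, hence $C = 0$.

Setting $a = \frac{1}{2}$:
$$I = \log{\left(\frac{\sqrt[3]{20} \cdot 3^{\frac{2}{3}}}{5} \right)}.$$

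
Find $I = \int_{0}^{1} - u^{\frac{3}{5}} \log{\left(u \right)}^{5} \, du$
$\frac{234375}{32768}$

Start from the elementary integral
$$J(a) = \int_{0}^{1} - u^{a} \, du = - \frac{1}{a + 1}.$$

Differentiating under the integral sign brings down a factor of $\ln u$:
$$\frac{dJ}{da} = \int_{0}^{1} - u^{a} \log{\left(u \right)} \, du = \frac{1}{\left(a + 1\right)^{2}}.$$

Repeating $5$ times in total — each differentiation brings down another $\ln u$ — gives
$$\frac{d^{5}J}{da^{5}} = \int_{0}^{1} - u^{a} \log{\left(u \right)}^{5} \, du = \frac{120}{\left(a + 1\right)^{6}},$$
and the integrand here is exactly the target integrand, so $I = \frac{120}{\left(a + 1\right)^{6}}$.

Setting $a = \frac{3}{5}$:
$$I = \frac{234375}{32768}.$$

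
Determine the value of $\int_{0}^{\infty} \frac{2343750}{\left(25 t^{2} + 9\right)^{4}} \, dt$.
$\frac{390625 \pi}{11664}$

Begin with the known result
$$J(a) = \int_{0}^{\infty} \frac{6}{a^{2} + t^{2}} \, dt = \frac{3 \pi}{a}.$$

Differentiating under the integral sign with respect to $a$,
$$\frac{dJ}{da} = \int_{0}^{\infty} - \frac{12 a}{\left(a^{2} + t^{2}\right)^{2}} \, dt = - \frac{3 \pi}{a^{2}},$$
so $\int_{0}^{\infty} \frac{6}{\left(a^{2} + t^{2}\right)^{2}} \, dt = \frac{3 \pi}{2 a^{3}}$.

Repeating — each differentiation of $1/(t^2+a^2)^j$ produces $-2ja/(t^2+a^2)^{j+1}$ — and dividing through by $-2ja$ at each step yields, after $3$ differentiations in total,
$$\int_{0}^{\infty} \frac{6}{\left(a^{2} + t^{2}\right)^{4}} \, dt = \frac{15 \pi}{16 a^{7}}.$$

Setting $a = \frac{3}{5}$:
$$I = \frac{390625 \pi}{11664}.$$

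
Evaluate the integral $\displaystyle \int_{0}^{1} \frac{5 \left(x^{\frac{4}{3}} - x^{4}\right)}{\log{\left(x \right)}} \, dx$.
$- \log{\left(\frac{759375}{16807} \right)}$

Replace the exponent $4$ by a parameter $a$: let $I(a) = \int_{0}^{1} \frac{5 \left(x^{\frac{4}{3}} - x^{a}\right)}{\log{\left(x \right)}} \, dx$.

Since $\dfrac{\partial}{\partial a}\,x^{a} = x^{a} \ln x$, the $\ln x$ in the denominator cancels and
$$\frac{dI}{da} = \int_{0}^{1} -5 x^{a} \, dx = -5 \left[\frac{x^{a+1}}{a+1}\right]_0^1 = - \frac{5}{a + 1}.$$

Integrating with respect to $a$ gives $I(a) = - \log{\left(\frac{243 \left(a + 1\right)^{5}}{16807} \right)} + C$.

At $a = \frac{4}{3}$ the integrand is identically $0$, so $I(\frac{4}{3}) = 0$. The closed form gives $0$, hence $C = 0$.

Setting $a = 4$:
$$I = - \log{\left(\frac{759375}{16807} \right)}.$$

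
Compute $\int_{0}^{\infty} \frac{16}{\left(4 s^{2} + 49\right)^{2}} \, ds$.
$\frac{2 \pi}{343}$

Begin with the known result
$$J(a) = \int_{0}^{\infty} \frac{1}{a^{2} + s^{2}} \, ds = \frac{\pi}{2 a}.$$

Differentiating under the integral sign with respect to $a$,
$$\frac{dJ}{da} = \int_{0}^{\infty} - \frac{2 a}{\left(a^{2} + s^{2}\right)^{2}} \, ds = - \frac{\pi}{2 a^{2}},$$
so $\int_{0}^{\infty} \frac{1}{\left(a^{2} + s^{2}\right)^{2}} \, ds = \frac{\pi}{4 a^{3}}$.

Setting $a = \frac{7}{2}$:
$$I = \frac{2 \pi}{343}.$$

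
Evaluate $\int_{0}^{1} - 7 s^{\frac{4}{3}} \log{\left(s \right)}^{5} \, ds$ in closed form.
$\frac{87480}{16807}$

Start from the elementary integral
$$J(a) = \int_{0}^{1} - 7 s^{a} \, ds = - \frac{7}{a + 1}.$$

Differentiating under the integral sign brings down a factor of $\ln s$:
$$\frac{dJ}{da} = \int_{0}^{1} - 7 s^{a} \log{\left(s \right)} \, ds = \frac{7}{\left(a + 1\right)^{2}}.$$

Repeating $5$ times in total — each differentiation brings down another $\ln s$ — gives
$$\frac{d^{5}J}{da^{5}} = \int_{0}^{1} - 7 s^{a} \log{\left(s \right)}^{5} \, ds = \frac{840}{\left(a + 1\right)^{6}},$$
and the integrand here is exactly the target integrand, so $I = \frac{840}{\left(a + 1\right)^{6}}$.

Setting $a = \frac{4}{3}$:
$$I = \frac{87480}{16807}.$$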